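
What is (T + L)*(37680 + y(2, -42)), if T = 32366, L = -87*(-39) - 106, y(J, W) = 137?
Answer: 1348289501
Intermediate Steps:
L = 3287 (L = 3393 - 106 = 3287)
(T + L)*(37680 + y(2, -42)) = (32366 + 3287)*(37680 + 137) = 35653*37817 = 1348289501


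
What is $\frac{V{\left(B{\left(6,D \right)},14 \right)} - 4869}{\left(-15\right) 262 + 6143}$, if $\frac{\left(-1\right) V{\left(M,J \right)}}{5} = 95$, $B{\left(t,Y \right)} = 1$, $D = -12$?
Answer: $- \frac{5344}{2213} \approx -2.4148$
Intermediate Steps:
$V{\left(M,J \right)} = -475$ ($V{\left(M,J \right)} = \left(-5\right) 95 = -475$)
$\frac{V{\left(B{\left(6,D \right)},14 \right)} - 4869}{\left(-15\right) 262 + 6143} = \frac{-475 - 4869}{\left(-15\right) 262 + 6143} = - \frac{5344}{-3930 + 6143} = - \frac{5344}{2213}$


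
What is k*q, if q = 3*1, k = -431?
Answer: -1293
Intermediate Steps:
q = 3
k*q = -431*3 = -1293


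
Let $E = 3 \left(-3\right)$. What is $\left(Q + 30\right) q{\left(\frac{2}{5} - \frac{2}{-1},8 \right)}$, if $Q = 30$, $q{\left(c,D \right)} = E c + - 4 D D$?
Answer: $-16656$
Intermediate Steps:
$E = -9$
$q{\left(c,D \right)} = - 9 c - 4 D^{2}$ ($q{\left(c,D \right)} = - 9 c + - 4 D D = - 9 c - 4 D^{2}$)
$\left(Q + 30\right) q{\left(\frac{2}{5} - \frac{2}{-1},8 \right)} = \left(30 + 30\right) \left(- 9 \left(\frac{2}{5} - \frac{2}{-1}\right) - 4 \cdot 8^{2}\right) = 60 \left(- 9 \left(2 \cdot \frac{1}{5} - -2\right) - 256\right) = 60 \left(- 9 \left(\frac{2}{5} + 2\right) - 256\right) = 60 \left(\left(-9\right) \frac{12}{5} - 256\right) = 60 \left(- \frac{108}{5} - 256\right) = 60 \left(- \frac{1388}{5}\right) = -16656$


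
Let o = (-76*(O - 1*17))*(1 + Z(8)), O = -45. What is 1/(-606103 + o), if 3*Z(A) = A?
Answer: -3/1766477 ≈ -1.6983e-6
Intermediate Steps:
Z(A) = A/3
o = 51832/3 (o = (-76*(-45 - 1*17))*(1 + (⅓)*8) = (-76*(-45 - 17))*(1 + 8/3) = -76*(-62)*(11/3) = 4712*(11/3) = 51832/3 ≈ 17277.)
1/(-606103 + o) = 1/(-606103 + 51832/3) = 1/(-1766477/3) = -3/1766477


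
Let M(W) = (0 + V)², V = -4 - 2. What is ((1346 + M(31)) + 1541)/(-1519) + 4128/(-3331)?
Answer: -16006945/5059789 ≈ -3.1636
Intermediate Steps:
V = -6
M(W) = 36 (M(W) = (0 - 6)² = (-6)² = 36)
((1346 + M(31)) + 1541)/(-1519) + 4128/(-3331) = ((1346 + 36) + 1541)/(-1519) + 4128/(-3331) = (1382 + 1541)*(-1/1519) + 4128*(-1/3331) = 2923*(-1/1519) - 4128/3331 = -2923/1519 - 4128/3331 = -16006945/5059789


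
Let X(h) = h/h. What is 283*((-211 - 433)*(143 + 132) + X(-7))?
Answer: -50119017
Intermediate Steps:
X(h) = 1
283*((-211 - 433)*(143 + 132) + X(-7)) = 283*((-211 - 433)*(143 + 132) + 1) = 283*(-644*275 + 1) = 283*(-177100 + 1) = 283*(-177099) = -50119017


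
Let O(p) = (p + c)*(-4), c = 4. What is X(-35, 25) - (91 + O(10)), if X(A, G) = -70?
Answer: -105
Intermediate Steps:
O(p) = -16 - 4*p (O(p) = (p + 4)*(-4) = (4 + p)*(-4) = -16 - 4*p)
X(-35, 25) - (91 + O(10)) = -70 - (91 + (-16 - 4*10)) = -70 - (91 + (-16 - 40)) = -70 - (91 - 56) = -70 - 35 = -105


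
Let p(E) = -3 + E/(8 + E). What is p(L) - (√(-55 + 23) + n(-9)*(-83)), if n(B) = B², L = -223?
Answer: 1445023/215 - 4*I*√2 ≈ 6721.0 - 5.6569*I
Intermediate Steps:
p(E) = -3 + E/(8 + E)
p(L) - (√(-55 + 23) + n(-9)*(-83)) = 2*(-12 - 1*(-223))/(8 - 223) - (√(-55 + 23) + (-9)²*(-83)) = 2*(-12 + 223)/(-215) - (√(-32) + 81*(-83)) = 2*(-1/215)*211 - (4*I*√2 - 6723) = -422/215 - (-6723 + 4*I*√2) = -422/215 + (6723 - 4*I*√2) = 1445023/215 - 4*I*√2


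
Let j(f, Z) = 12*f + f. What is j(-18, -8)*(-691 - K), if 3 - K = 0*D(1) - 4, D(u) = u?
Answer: 163332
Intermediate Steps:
j(f, Z) = 13*f
K = 7 (K = 3 - (0*1 - 4) = 3 - (0 - 4) = 3 - 1*(-4) = 3 + 4 = 7)
j(-18, -8)*(-691 - K) = (13*(-18))*(-691 - 1*7) = -234*(-691 - 7) = -234*(-698) = 163332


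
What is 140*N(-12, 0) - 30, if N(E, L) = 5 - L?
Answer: 670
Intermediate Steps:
140*N(-12, 0) - 30 = 140*(5 - 1*0) - 30 = 140*(5 + 0) - 30 = 140*5 - 30 = 700 - 30 = 670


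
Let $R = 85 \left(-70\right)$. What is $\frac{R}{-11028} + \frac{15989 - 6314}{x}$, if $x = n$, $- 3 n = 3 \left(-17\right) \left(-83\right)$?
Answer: $- \frac{49150225}{7780254} \approx -6.3173$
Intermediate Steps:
$n = -1411$ ($n = - \frac{3 \left(-17\right) \left(-83\right)}{3} = - \frac{\left(-51\right) \left(-83\right)}{3} = \left(- \frac{1}{3}\right) 4233 = -1411$)
$x = -1411$
$R = -5950$
$\frac{R}{-11028} + \frac{15989 - 6314}{x} = - \frac{5950}{-11028} + \frac{15989 - 6314}{-1411} = \left(-5950\right) \left(- \frac{1}{11028}\right) + 9675 \left(- \frac{1}{1411}\right) = \frac{2975}{5514} - \frac{9675}{1411} = - \frac{49150225}{7780254}$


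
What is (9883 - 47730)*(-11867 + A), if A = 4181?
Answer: 290892042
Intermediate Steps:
(9883 - 47730)*(-11867 + A) = (9883 - 47730)*(-11867 + 4181) = -37847*(-7686) = 290892042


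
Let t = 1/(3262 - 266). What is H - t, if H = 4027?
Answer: 12064891/2996 ≈ 4027.0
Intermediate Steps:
t = 1/2996 ≈ 0.00033378
H - t = 4027 - 1*1/2996 = 4027 - 1/2996 = 12064891/2996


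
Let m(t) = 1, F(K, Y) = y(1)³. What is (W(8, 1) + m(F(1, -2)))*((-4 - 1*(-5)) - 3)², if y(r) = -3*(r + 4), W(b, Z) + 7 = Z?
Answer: -20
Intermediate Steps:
W(b, Z) = -7 + Z
y(r) = -12 - 3*r (y(r) = -3*(4 + r) = -12 - 3*r)
F(K, Y) = -3375 (F(K, Y) = (-12 - 3*1)³ = (-12 - 3)³ = (-15)³ = -3375)
(W(8, 1) + m(F(1, -2)))*((-4 - 1*(-5)) - 3)² = ((-7 + 1) + 1)*((-4 - 1*(-5)) - 3)² = (-6 + 1)*((-4 + 5) - 3)² = -5*(1 - 3)² = -5*(-2)² = -5*4 = -20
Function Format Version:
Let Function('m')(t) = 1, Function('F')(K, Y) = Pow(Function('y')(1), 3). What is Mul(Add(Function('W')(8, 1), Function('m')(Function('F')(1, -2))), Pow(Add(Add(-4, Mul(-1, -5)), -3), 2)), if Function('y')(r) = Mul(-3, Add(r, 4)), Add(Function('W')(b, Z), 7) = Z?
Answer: -20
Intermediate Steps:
Function('W')(b, Z) = Add(-7, Z)
Function('y')(r) = Add(-12, Mul(-3, r)) (Function('y')(r) = Mul(-3, Add(4, r)) = Add(-12, Mul(-3, r)))
Function('F')(K, Y) = -3375 (Function('F')(K, Y) = Pow(Add(-12, Mul(-3, 1)), 3) = Pow(Add(-12, -3), 3) = Pow(-15, 3) = -3375)
Mul(Add(Function('W')(8, 1), Function('m')(Function('F')(1, -2))), Pow(Add(Add(-4, Mul(-1, -5)), -3), 2)) = Mul(Add(Add(-7, 1), 1), Pow(Add(Add(-4, Mul(-1, -5)), -3), 2)) = Mul(Add(-6, 1), Pow(Add(Add(-4, 5), -3), 2)) = Mul(-5, Pow(Add(1, -3), 2)) = Mul(-5, Pow(-2, 2)) = Mul(-5, 4) = -20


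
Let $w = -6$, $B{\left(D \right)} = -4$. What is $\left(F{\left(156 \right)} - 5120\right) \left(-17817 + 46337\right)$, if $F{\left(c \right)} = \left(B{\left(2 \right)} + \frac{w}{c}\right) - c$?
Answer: $- \frac{1957627060}{13} \approx -1.5059 \cdot 10^{8}$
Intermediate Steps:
$F{\left(c \right)} = -4 - c - \frac{6}{c}$ ($F{\left(c \right)} = \left(-4 + \frac{1}{c} \left(-6\right)\right) - c = \left(-4 - \frac{6}{c}\right) - c = -4 - c - \frac{6}{c}$)
$\left(F{\left(156 \right)} - 5120\right) \left(-17817 + 46337\right) = \left(\left(-4 - 156 - \frac{6}{156}\right) - 5120\right) \left(-17817 + 46337\right) = \left(\left(-4 - 156 - \frac{1}{26}\right) - 5120\right) 28520 = \left(- \frac{4161}{26} - 5120\right) 28520 = \left(- \frac{137281}{26}\right) 28520 = - \frac{1957627060}{13}$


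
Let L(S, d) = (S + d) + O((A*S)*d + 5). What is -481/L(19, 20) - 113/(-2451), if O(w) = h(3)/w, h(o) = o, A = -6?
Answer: -890680813/72485874 ≈ -12.288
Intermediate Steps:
O(w) = 3/w
L(S, d) = S + d + 3/(5 - 6*S*d) (L(S, d) = (S + d) + 3/((-6*S)*d + 5) = (S + d) + 3/(-6*S*d + 5) = (S + d) + 3/(5 - 6*S*d) = S + d + 3/(5 - 6*S*d))
-481/L(19, 20) - 113/(-2451) = -481*(-5 + 6*19*20)/(-3 + (-5 + 6*19*20)*(19 + 20)) - 113/(-2451) = -481*(-5 + 2280)/(-3 + (-5 + 2280)*39) - 113*(-1/2451) = -481*2275/(-3 + 2275*39) + 113/2451 = -481*2275/(-3 + 88725) + 113/2451 = -481/((1/2275)*88722) + 113/2451 = -481/88722/2275 + 113/2451 = -481*2275/88722 + 113/2451 = -1094275/88722 + 113/2451 = -890680813/72485874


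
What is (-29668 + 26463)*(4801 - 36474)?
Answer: 101511965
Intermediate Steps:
(-29668 + 26463)*(4801 - 36474) = -3205*(-31673) = 101511965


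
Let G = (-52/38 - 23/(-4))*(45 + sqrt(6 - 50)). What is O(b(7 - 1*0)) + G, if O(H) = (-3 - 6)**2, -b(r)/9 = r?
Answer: 21141/76 + 333*I*sqrt(11)/38 ≈ 278.17 + 29.064*I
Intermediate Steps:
b(r) = -9*r
O(H) = 81 (O(H) = (-9)**2 = 81)
G = 14985/76 + 333*I*sqrt(11)/38 (G = (-52*1/38 - 23*(-1/4))*(45 + sqrt(-44)) = (-26/19 + 23/4)*(45 + 2*I*sqrt(11)) = 333*(45 + 2*I*sqrt(11))/76 = 14985/76 + 333*I*sqrt(11)/38 ≈ 197.17 + 29.064*I)
O(b(7 - 1*0)) + G = 81 + (14985/76 + 333*I*sqrt(11)/38) = 21141/76 + 333*I*sqrt(11)/38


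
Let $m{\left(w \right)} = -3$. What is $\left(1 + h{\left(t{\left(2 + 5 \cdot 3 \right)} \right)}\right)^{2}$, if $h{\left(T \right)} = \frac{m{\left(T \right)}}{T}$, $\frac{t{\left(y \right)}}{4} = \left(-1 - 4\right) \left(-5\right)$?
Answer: $\frac{9409}{10000} \approx 0.9409$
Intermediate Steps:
$t{\left(y \right)} = 100$ ($t{\left(y \right)} = 4 \left(-1 - 4\right) \left(-5\right) = 4 \left(\left(-5\right) \left(-5\right)\right) = 4 \cdot 25 = 100$)
$h{\left(T \right)} = - \frac{3}{T}$
$\left(1 + h{\left(t{\left(2 + 5 \cdot 3 \right)} \right)}\right)^{2} = \left(1 - \frac{3}{100}\right)^{2} = \left(\frac{97}{100}\right)^{2} = \frac{9409}{10000}$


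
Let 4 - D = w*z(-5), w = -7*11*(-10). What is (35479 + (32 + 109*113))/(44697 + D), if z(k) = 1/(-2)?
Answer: 23914/22543 ≈ 1.0608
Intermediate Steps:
w = 770 (w = -77*(-10) = 770)
z(k) = -½
D = 389 (D = 4 - 770*(-1)/2 = 4 - 1*(-385) = 4 + 385 = 389)
(35479 + (32 + 109*113))/(44697 + D) = (35479 + (32 + 109*113))/(44697 + 389) = (35479 + (32 + 12317))/45086 = (35479 + 12349)*(1/45086) = 47828*(1/45086) = 23914/22543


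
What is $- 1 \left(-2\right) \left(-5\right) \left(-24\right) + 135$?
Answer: $375$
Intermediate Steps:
$- 1 \left(-2\right) \left(-5\right) \left(-24\right) + 135 = \left(-1\right) \left(-2\right) \left(-5\right) \left(-24\right) + 135 = 2 \left(-5\right) \left(-24\right) + 135 = \left(-10\right) \left(-24\right) + 135 = 240 + 135 = 375$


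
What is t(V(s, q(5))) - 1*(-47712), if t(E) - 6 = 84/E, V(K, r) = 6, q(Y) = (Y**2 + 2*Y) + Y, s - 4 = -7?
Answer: 47732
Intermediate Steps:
s = -3 (s = 4 - 7 = -3)
q(Y) = Y**2 + 3*Y
t(E) = 6 + 84/E
t(V(s, q(5))) - 1*(-47712) = (6 + 84/6) - 1*(-47712) = (6 + 84*(1/6)) + 47712 = (6 + 14) + 47712 = 20 + 47712 = 47732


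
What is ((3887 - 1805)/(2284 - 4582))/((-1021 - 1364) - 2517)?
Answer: 347/1877466 ≈ 0.00018482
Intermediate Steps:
((3887 - 1805)/(2284 - 4582))/((-1021 - 1364) - 2517) = (2082/(-2298))/(-2385 - 2517) = (2082*(-1/2298))/(-4902) = -347/383*(-1/4902) = 347/1877466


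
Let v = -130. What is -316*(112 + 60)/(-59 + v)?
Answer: 54352/189 ≈ 287.58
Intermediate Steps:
-316*(112 + 60)/(-59 + v) = -316*(112 + 60)/(-59 - 130) = -54352/(-189) = -54352*(-1)/189 = -316*(-172/189) = 54352/189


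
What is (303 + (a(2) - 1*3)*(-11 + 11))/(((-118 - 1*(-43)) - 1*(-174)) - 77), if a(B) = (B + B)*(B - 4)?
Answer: 303/22 ≈ 13.773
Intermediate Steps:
a(B) = 2*B*(-4 + B) (a(B) = (2*B)*(-4 + B) = 2*B*(-4 + B))
(303 + (a(2) - 1*3)*(-11 + 11))/(((-118 - 1*(-43)) - 1*(-174)) - 77) = (303 + (2*2*(-4 + 2) - 1*3)*(-11 + 11))/(((-118 - 1*(-43)) - 1*(-174)) - 77) = (303 + (2*2*(-2) - 3)*0)/(((-118 + 43) + 174) - 77) = (303 + (-8 - 3)*0)/((-75 + 174) - 77) = (303 - 11*0)/(99 - 77) = (303 + 0)/22 = 303*(1/22) = 303/22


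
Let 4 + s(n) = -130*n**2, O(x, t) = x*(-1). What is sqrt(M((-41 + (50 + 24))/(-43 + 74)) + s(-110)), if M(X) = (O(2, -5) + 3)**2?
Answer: I*sqrt(1573003) ≈ 1254.2*I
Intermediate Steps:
O(x, t) = -x
s(n) = -4 - 130*n**2
M(X) = 1 (M(X) = (-1*2 + 3)**2 = (-2 + 3)**2 = 1**2 = 1)
sqrt(M((-41 + (50 + 24))/(-43 + 74)) + s(-110)) = sqrt(1 + (-4 - 130*(-110)**2)) = sqrt(1 + (-4 - 130*12100)) = sqrt(1 + (-4 - 1573000)) = sqrt(1 - 1573004) = sqrt(-1573003) = I*sqrt(1573003)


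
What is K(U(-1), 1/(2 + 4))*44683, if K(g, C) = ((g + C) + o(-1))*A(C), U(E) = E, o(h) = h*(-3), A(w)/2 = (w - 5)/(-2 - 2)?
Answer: 16845491/72 ≈ 2.3397e+5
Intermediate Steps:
A(w) = 5/2 - w/2 (A(w) = 2*((w - 5)/(-2 - 2)) = 2*((-5 + w)/(-4)) = 2*((-5 + w)*(-¼)) = 2*(5/4 - w/4) = 5/2 - w/2)
o(h) = -3*h
K(g, C) = (5/2 - C/2)*(3 + C + g) (K(g, C) = ((g + C) - 3*(-1))*(5/2 - C/2) = ((C + g) + 3)*(5/2 - C/2) = (3 + C + g)*(5/2 - C/2) = (5/2 - C/2)*(3 + C + g))
K(U(-1), 1/(2 + 4))*44683 = -(-5 + 1/(2 + 4))*(3 + 1/(2 + 4) - 1)/2*44683 = -(-5 + 1/6)*(3 + 1/6 - 1)/2*44683 = -(-5 + ⅙)*(3 + ⅙ - 1)/2*44683 = -½*(-29/6)*13/6*44683 = (377/72)*44683 = 16845491/72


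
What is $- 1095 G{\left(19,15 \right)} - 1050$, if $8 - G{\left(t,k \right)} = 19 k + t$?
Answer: $323070$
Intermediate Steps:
$G{\left(t,k \right)} = 8 - t - 19 k$ ($G{\left(t,k \right)} = 8 - \left(19 k + t\right) = 8 - \left(t + 19 k\right) = 8 - t - 19 k$)
$- 1095 G{\left(19,15 \right)} - 1050 = - 1095 \left(8 - 19 - 285\right) - 1050 = \left(-1095\right) \left(-296\right) - 1050 = 324120 - 1050 = 323070$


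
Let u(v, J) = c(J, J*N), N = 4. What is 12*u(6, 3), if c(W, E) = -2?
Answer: -24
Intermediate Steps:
u(v, J) = -2
12*u(6, 3) = 12*(-2) = -24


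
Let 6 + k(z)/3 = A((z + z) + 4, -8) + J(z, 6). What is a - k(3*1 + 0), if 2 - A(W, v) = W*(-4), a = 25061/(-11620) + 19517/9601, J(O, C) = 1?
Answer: -12397384941/111563620 ≈ -111.12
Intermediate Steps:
a = -13823121/111563620 (a = 25061*(-1/11620) + 19517*(1/9601) = -25061/11620 + 19517/9601 = -13823121/111563620 ≈ -0.12390)
A(W, v) = 2 + 4*W (A(W, v) = 2 - W*(-4) = 2 - (-4)*W = 2 + 4*W)
k(z) = 39 + 24*z (k(z) = -18 + 3*((2 + 4*((z + z) + 4)) + 1) = -18 + 3*((2 + 4*(2*z + 4)) + 1) = -18 + 3*((2 + 4*(4 + 2*z)) + 1) = -18 + 3*((2 + (16 + 8*z)) + 1) = -18 + 3*((18 + 8*z) + 1) = -18 + 3*(19 + 8*z) = -18 + (57 + 24*z) = 39 + 24*z)
a - k(3*1 + 0) = -13823121/111563620 - (39 + 24*(3*1 + 0)) = -13823121/111563620 - (39 + 24*(3 + 0)) = -13823121/111563620 - (39 + 24*3) = -13823121/111563620 - (39 + 72) = -13823121/111563620 - 1*111 = -13823121/111563620 - 111 = -12397384941/111563620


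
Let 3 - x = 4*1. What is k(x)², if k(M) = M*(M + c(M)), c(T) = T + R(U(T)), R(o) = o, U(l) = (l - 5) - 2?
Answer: 100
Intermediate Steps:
U(l) = -7 + l (U(l) = (-5 + l) - 2 = -7 + l)
x = -1 (x = 3 - 4 = -1)
c(T) = -7 + 2*T (c(T) = T + (-7 + T) = -7 + 2*T)
k(M) = M*(-7 + 3*M) (k(M) = M*(M + (-7 + 2*M)) = M*(-7 + 3*M))
k(x)² = (-(-7 + 3*(-1)))² = (-(-7 - 3))² = (-1*(-10))² = 10² = 100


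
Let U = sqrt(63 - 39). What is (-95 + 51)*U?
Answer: -88*sqrt(6) ≈ -215.56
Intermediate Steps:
U = 2*sqrt(6) (U = sqrt(24) = 2*sqrt(6) ≈ 4.8990)
(-95 + 51)*U = (-95 + 51)*(2*sqrt(6)) = -88*sqrt(6)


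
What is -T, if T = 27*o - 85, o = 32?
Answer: -779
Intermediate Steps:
T = 779 (T = 27*32 - 85 = 864 - 85 = 779)
-T = -1*779 = -779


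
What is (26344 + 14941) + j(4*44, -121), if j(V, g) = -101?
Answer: 41184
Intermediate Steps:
(26344 + 14941) + j(4*44, -121) = (26344 + 14941) - 101 = 41285 - 101 = 41184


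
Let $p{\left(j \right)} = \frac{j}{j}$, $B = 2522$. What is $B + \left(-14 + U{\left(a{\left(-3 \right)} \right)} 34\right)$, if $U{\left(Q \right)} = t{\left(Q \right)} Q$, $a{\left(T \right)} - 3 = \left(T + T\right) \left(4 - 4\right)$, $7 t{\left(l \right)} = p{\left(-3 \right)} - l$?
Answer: $\frac{17352}{7} \approx 2478.9$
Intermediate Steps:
$p{\left(j \right)} = 1$
$t{\left(l \right)} = \frac{1}{7} - \frac{l}{7}$ ($t{\left(l \right)} = \frac{1 - l}{7} = \frac{1}{7} - \frac{l}{7}$)
$a{\left(T \right)} = 3$ ($a{\left(T \right)} = 3 + \left(T + T\right) \left(4 - 4\right) = 3 + 2 T 0 = 3 + 0 = 3$)
$U{\left(Q \right)} = Q \left(\frac{1}{7} - \frac{Q}{7}\right)$ ($U{\left(Q \right)} = \left(\frac{1}{7} - \frac{Q}{7}\right) Q = Q \left(\frac{1}{7} - \frac{Q}{7}\right)$)
$B + \left(-14 + U{\left(a{\left(-3 \right)} \right)} 34\right) = 2522 + \left(-14 + \frac{1}{7} \cdot 3 \left(1 - 3\right) 34\right) = 2522 + \left(-14 + \frac{1}{7} \cdot 3 \left(-2\right) 34\right) = 2522 - \frac{302}{7} = \frac{17352}{7}$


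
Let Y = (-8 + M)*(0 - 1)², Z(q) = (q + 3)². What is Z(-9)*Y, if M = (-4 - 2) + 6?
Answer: -288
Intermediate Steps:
M = 0 (M = -6 + 6 = 0)
Z(q) = (3 + q)²
Y = -8 (Y = (-8 + 0)*(0 - 1)² = -8*(-1)² = -8*1 = -8)
Z(-9)*Y = (3 - 9)²*(-8) = (-6)²*(-8) = 36*(-8) = -288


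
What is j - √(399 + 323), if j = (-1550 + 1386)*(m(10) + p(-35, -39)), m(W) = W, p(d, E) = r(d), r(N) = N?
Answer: 4100 - 19*√2 ≈ 4073.1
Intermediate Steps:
p(d, E) = d
j = 4100 (j = (-1550 + 1386)*(10 - 35) = -164*(-25) = 4100)
j - √(399 + 323) = 4100 - √(399 + 323) = 4100 - √722 = 4100 - 19*√2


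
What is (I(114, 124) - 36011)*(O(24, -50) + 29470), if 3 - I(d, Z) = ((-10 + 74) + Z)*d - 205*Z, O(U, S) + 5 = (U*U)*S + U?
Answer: -22061780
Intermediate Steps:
O(U, S) = -5 + U + S*U² (O(U, S) = -5 + ((U*U)*S + U) = -5 + (U²*S + U) = -5 + (S*U² + U) = -5 + (U + S*U²) = -5 + U + S*U²)
I(d, Z) = 3 + 205*Z - d*(64 + Z) (I(d, Z) = 3 - (((-10 + 74) + Z)*d - 205*Z) = 3 - ((64 + Z)*d - 205*Z) = 3 - (d*(64 + Z) - 205*Z) = 3 - (-205*Z + d*(64 + Z)) = 3 + (205*Z - d*(64 + Z)) = 3 + 205*Z - d*(64 + Z))
(I(114, 124) - 36011)*(O(24, -50) + 29470) = ((3 - 64*114 + 205*124 - 1*124*114) - 36011)*((-5 + 24 - 50*24²) + 29470) = ((3 - 7296 + 25420 - 14136) - 36011)*((-5 + 24 - 50*576) + 29470) = (3991 - 36011)*((-5 + 24 - 28800) + 29470) = -32020*(-28781 + 29470) = -32020*689 = -22061780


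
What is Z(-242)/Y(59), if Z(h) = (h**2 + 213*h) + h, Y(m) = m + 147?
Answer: 3388/103 ≈ 32.893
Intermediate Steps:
Y(m) = 147 + m
Z(h) = h**2 + 214*h
Z(-242)/Y(59) = (-242*(214 - 242))/(147 + 59) = -242*(-28)/206 = 6776*(1/206) = 3388/103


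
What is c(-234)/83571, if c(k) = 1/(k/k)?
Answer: 1/83571 ≈ 1.1966e-5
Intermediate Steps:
c(k) = 1 (c(k) = 1/1 = 1)
c(-234)/83571 = 1/83571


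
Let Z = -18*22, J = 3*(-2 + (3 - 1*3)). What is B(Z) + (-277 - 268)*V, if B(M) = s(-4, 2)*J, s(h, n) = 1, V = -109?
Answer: 59399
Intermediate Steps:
J = -6 (J = 3*(-2 + (3 - 3)) = 3*(-2 + 0) = 3*(-2) = -6)
Z = -396
B(M) = -6 (B(M) = 1*(-6) = -6)
B(Z) + (-277 - 268)*V = -6 + (-277 - 268)*(-109) = -6 - 545*(-109) = -6 + 59405 = 59399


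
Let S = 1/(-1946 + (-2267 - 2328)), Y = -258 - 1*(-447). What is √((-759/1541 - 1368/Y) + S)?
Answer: 2*I*√163696774260642/9203187 ≈ 2.7804*I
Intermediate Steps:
Y = 189 (Y = -258 + 447 = 189)
S = -1/6541 (S = 1/(-1946 - 4595) = 1/(-6541) = -1/6541 ≈ -0.00015288)
√((-759/1541 - 1368/Y) + S) = √((-759/1541 - 1368/189) - 1/6541) = √((-759*1/1541 - 1368*1/189) - 1/6541) = √((-33/67 - 152/21) - 1/6541) = √(-10877/1407 - 1/6541) = √(-71147864/9203187) = 2*I*√163696774260642/9203187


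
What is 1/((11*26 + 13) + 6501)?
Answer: 1/6800 ≈ 0.00014706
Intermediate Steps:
1/((11*26 + 13) + 6501) = 1/((286 + 13) + 6501) = 1/(299 + 6501) = 1/6800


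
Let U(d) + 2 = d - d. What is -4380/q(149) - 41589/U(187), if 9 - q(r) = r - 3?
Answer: 5706453/274 ≈ 20826.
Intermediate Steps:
q(r) = 12 - r (q(r) = 9 - (r - 3) = 9 - (-3 + r) = 9 + (3 - r) = 12 - r)
U(d) = -2 (U(d) = -2 + (d - d) = -2 + 0 = -2)
-4380/q(149) - 41589/U(187) = -4380/(12 - 1*149) - 41589/(-2) = -4380/(12 - 149) - 41589*(-½) = -4380/(-137) + 41589/2 = -4380*(-1/137) + 41589/2 = 4380/137 + 41589/2 = 5706453/274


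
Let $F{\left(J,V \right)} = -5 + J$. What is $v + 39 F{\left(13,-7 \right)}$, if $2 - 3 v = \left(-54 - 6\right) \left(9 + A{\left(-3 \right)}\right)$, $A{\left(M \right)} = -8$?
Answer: $\frac{998}{3} \approx 332.67$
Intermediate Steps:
$v = \frac{62}{3}$ ($v = \frac{2}{3} - \frac{\left(-54 - 6\right) \left(9 - 8\right)}{3} = \frac{2}{3} - \frac{\left(-60\right) 1}{3} = \frac{2}{3} - -20 = \frac{2}{3} + 20 = \frac{62}{3} \approx 20.667$)
$v + 39 F{\left(13,-7 \right)} = \frac{62}{3} + 39 \left(-5 + 13\right) = \frac{62}{3} + 39 \cdot 8 = \frac{62}{3} + 312 = \frac{998}{3}$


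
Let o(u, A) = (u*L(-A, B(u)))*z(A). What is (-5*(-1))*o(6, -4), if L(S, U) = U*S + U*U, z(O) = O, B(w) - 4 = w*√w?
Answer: -29760 - 8640*√6 ≈ -50924.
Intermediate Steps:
B(w) = 4 + w^(3/2) (B(w) = 4 + w*√w = 4 + w^(3/2))
L(S, U) = U² + S*U (L(S, U) = S*U + U² = U² + S*U)
o(u, A) = A*u*(4 + u^(3/2))*(4 + u^(3/2) - A) (o(u, A) = (u*((4 + u^(3/2))*(-A + (4 + u^(3/2)))))*A = (u*((4 + u^(3/2))*(4 + u^(3/2) - A)))*A = (u*(4 + u^(3/2))*(4 + u^(3/2) - A))*A = A*u*(4 + u^(3/2))*(4 + u^(3/2) - A))
(-5*(-1))*o(6, -4) = (-5*(-1))*(-4*6*(4 + 6^(3/2))*(4 + 6^(3/2) - 1*(-4))) = 5*(-4*6*(4 + 6*√6)*(4 + 6*√6 + 4)) = 5*(-4*6*(4 + 6*√6)*(8 + 6*√6)) = 5*(-24*(4 + 6*√6)*(8 + 6*√6)) = -120*(4 + 6*√6)*(8 + 6*√6)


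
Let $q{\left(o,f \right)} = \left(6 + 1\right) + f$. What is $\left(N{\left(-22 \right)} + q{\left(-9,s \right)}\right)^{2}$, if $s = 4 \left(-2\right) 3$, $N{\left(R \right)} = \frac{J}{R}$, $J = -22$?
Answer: $256$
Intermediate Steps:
$N{\left(R \right)} = - \frac{22}{R}$
$s = -24$ ($s = \left(-8\right) 3 = -24$)
$q{\left(o,f \right)} = 7 + f$
$\left(N{\left(-22 \right)} + q{\left(-9,s \right)}\right)^{2} = \left(- \frac{22}{-22} + \left(7 - 24\right)\right)^{2} = \left(\left(-22\right) \left(- \frac{1}{22}\right) - 17\right)^{2} = \left(1 - 17\right)^{2} = \left(-16\right)^{2} = 256$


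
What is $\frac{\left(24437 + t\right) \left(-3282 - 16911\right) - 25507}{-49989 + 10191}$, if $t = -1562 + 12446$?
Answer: $\frac{356631230}{19899} \approx 17922.0$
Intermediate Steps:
$t = 10884$
$\frac{\left(24437 + t\right) \left(-3282 - 16911\right) - 25507}{-49989 + 10191} = \frac{\left(24437 + 10884\right) \left(-3282 - 16911\right) - 25507}{-49989 + 10191} = \frac{35321 \left(-20193\right) - 25507}{-39798} = \left(-713236953 - 25507\right) \left(- \frac{1}{39798}\right) = \left(-713262460\right) \left(- \frac{1}{39798}\right) = \frac{356631230}{19899}$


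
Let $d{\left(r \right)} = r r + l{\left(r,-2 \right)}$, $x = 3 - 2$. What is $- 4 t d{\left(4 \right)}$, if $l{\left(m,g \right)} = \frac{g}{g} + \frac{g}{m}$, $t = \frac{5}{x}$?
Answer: $-330$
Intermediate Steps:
$x = 1$
$t = 5$ ($t = \frac{5}{1} = 5 \cdot 1 = 5$)
$l{\left(m,g \right)} = 1 + \frac{g}{m}$
$d{\left(r \right)} = r^{2} + \frac{-2 + r}{r}$ ($d{\left(r \right)} = r r + \frac{-2 + r}{r} = r^{2} + \frac{-2 + r}{r}$)
$- 4 t d{\left(4 \right)} = \left(-4\right) 5 \frac{-2 + 4 + 4^{3}}{4} = - 20 \frac{-2 + 4 + 64}{4} = - 20 \cdot \frac{1}{4} \cdot 66 = \left(-20\right) \frac{33}{2} = -330$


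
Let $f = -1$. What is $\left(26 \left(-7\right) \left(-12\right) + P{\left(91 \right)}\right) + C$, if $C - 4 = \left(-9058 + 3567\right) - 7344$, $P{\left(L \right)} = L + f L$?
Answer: $-10647$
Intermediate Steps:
$P{\left(L \right)} = 0$ ($P{\left(L \right)} = L - L = 0$)
$C = -12831$ ($C = 4 + \left(\left(-9058 + 3567\right) - 7344\right) = 4 - 12835 = -12831$)
$\left(26 \left(-7\right) \left(-12\right) + P{\left(91 \right)}\right) + C = \left(26 \left(-7\right) \left(-12\right) + 0\right) - 12831 = \left(\left(-182\right) \left(-12\right) + 0\right) - 12831 = \left(2184 + 0\right) - 12831 = 2184 - 12831 = -10647$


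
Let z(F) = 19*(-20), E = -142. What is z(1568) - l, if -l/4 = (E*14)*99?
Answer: -787628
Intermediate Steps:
l = 787248 (l = -4*(-142*14)*99 = -(-7952)*99 = -4*(-196812) = 787248)
z(F) = -380
z(1568) - l = -380 - 1*787248 = -380 - 787248 = -787628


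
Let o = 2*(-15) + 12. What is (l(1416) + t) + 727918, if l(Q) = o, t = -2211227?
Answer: -1483327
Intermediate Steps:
o = -18 (o = -30 + 12 = -18)
l(Q) = -18
(l(1416) + t) + 727918 = (-18 - 2211227) + 727918 = -2211245 + 727918 = -1483327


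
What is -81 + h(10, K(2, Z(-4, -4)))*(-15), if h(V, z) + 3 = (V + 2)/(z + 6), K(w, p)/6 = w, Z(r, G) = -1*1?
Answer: -46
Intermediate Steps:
Z(r, G) = -1
K(w, p) = 6*w
h(V, z) = -3 + (2 + V)/(6 + z) (h(V, z) = -3 + (V + 2)/(z + 6) = -3 + (2 + V)/(6 + z))
-81 + h(10, K(2, Z(-4, -4)))*(-15) = -81 + ((-16 + 10 - 18*2)/(6 + 6*2))*(-15) = -81 + ((-16 + 10 - 3*12)/(6 + 12))*(-15) = -81 + ((-16 + 10 - 36)/18)*(-15) = -81 + ((1/18)*(-42))*(-15) = -81 - 7/3*(-15) = -81 + 35 = -46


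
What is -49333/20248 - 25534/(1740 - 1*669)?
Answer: -33520475/1275624 ≈ -26.278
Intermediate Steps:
-49333/20248 - 25534/(1740 - 1*669) = -49333*1/20248 - 25534/(1740 - 669) = -49333/20248 - 25534/1071 = -49333/20248 - 25534*1/1071 = -49333/20248 - 1502/63 = -33520475/1275624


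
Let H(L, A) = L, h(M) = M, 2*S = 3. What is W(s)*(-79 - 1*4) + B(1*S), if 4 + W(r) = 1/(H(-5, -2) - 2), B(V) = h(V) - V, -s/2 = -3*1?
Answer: 2407/7 ≈ 343.86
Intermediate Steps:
S = 3/2 (S = (1/2)*3 = 3/2 ≈ 1.5000)
s = 6 (s = -(-6) = -2*(-3) = 6)
B(V) = 0 (B(V) = V - V = 0)
W(r) = -29/7 (W(r) = -4 + 1/(-5 - 2) = -4 + 1/(-7) = -4 - 1/7 = -29/7)
W(s)*(-79 - 1*4) + B(1*S) = -29*(-79 - 1*4)/7 + 0 = -29*(-79 - 4)/7 + 0 = -29/7*(-83) + 0 = 2407/7 + 0 = 2407/7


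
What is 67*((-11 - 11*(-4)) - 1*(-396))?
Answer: 28743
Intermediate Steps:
67*((-11 - 11*(-4)) - 1*(-396)) = 67*((-11 + 44) + 396) = 67*(33 + 396) = 67*429 = 28743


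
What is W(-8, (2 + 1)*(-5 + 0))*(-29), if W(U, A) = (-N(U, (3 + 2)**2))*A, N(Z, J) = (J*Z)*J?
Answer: 2175000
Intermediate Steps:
N(Z, J) = Z*J**2
W(U, A) = -625*A*U (W(U, A) = (-U*((3 + 2)**2)**2)*A = (-U*(5**2)**2)*A = (-U*25**2)*A = (-U*625)*A = (-625*U)*A = -625*A*U)
W(-8, (2 + 1)*(-5 + 0))*(-29) = -625*(2 + 1)*(-5 + 0)*(-8)*(-29) = -625*3*(-5)*(-8)*(-29) = -625*(-15)*(-8)*(-29) = -75000*(-29) = 2175000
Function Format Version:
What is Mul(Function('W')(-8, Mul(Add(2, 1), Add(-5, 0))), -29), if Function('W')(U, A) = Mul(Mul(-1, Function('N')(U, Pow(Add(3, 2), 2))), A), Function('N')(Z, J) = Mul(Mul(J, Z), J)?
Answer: 2175000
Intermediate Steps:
Function('N')(Z, J) = Mul(Z, Pow(J, 2))
Function('W')(U, A) = Mul(-625, A, U) (Function('W')(U, A) = Mul(Mul(-1, Mul(U, Pow(Pow(Add(3, 2), 2), 2))), A) = Mul(Mul(-1, Mul(U, Pow(Pow(5, 2), 2))), A) = Mul(Mul(-1, Mul(U, Pow(25, 2))), A) = Mul(Mul(-1, Mul(U, 625)), A) = Mul(Mul(-1, Mul(625, U)), A) = Mul(Mul(-625, U), A) = Mul(-625, A, U))
Mul(Function('W')(-8, Mul(Add(2, 1), Add(-5, 0))), -29) = Mul(Mul(-625, Mul(Add(2, 1), Add(-5, 0)), -8), -29) = Mul(Mul(-625, Mul(3, -5), -8), -29) = Mul(Mul(-625, -15, -8), -29) = Mul(-75000, -29) = 2175000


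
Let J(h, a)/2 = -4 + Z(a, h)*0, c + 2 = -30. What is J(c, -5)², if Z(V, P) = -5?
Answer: 64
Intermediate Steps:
c = -32 (c = -2 - 30 = -32)
J(h, a) = -8 (J(h, a) = 2*(-4 - 5*0) = 2*(-4 + 0) = 2*(-4) = -8)
J(c, -5)² = (-8)² = 64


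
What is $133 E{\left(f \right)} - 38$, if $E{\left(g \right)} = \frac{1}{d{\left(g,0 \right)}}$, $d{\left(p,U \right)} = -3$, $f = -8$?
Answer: $- \frac{247}{3} \approx -82.333$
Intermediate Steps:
$E{\left(g \right)} = - \frac{1}{3}$ ($E{\left(g \right)} = \frac{1}{-3} = - \frac{1}{3}$)
$133 E{\left(f \right)} - 38 = 133 \left(- \frac{1}{3}\right) - 38 = - \frac{133}{3} - 38 = - \frac{247}{3}$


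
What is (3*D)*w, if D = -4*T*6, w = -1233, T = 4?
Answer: 355104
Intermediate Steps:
D = -96 (D = -4*4*6 = -16*6 = -96)
(3*D)*w = (3*(-96))*(-1233) = -288*(-1233) = 355104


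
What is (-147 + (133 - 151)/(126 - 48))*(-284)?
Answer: 543576/13 ≈ 41814.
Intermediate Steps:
(-147 + (133 - 151)/(126 - 48))*(-284) = (-147 - 18/78)*(-284) = (-147 - 18*1/78)*(-284) = (-147 - 3/13)*(-284) = -1914/13*(-284) = 543576/13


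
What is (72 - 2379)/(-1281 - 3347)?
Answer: 2307/4628 ≈ 0.49849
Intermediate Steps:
(72 - 2379)/(-1281 - 3347) = -2307/(-4628) = -2307*(-1/4628) = 2307/4628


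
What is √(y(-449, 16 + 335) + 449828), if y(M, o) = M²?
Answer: 3*√72381 ≈ 807.11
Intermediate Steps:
√(y(-449, 16 + 335) + 449828) = √((-449)² + 449828) = √(201601 + 449828) = √651429 = 3*√72381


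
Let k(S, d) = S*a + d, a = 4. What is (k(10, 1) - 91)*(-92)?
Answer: 4600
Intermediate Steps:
k(S, d) = d + 4*S (k(S, d) = S*4 + d = 4*S + d = d + 4*S)
(k(10, 1) - 91)*(-92) = ((1 + 4*10) - 91)*(-92) = ((1 + 40) - 91)*(-92) = (41 - 91)*(-92) = -50*(-92) = 4600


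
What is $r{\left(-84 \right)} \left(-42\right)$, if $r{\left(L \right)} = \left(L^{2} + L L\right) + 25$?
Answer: $-593754$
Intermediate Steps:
$r{\left(L \right)} = 25 + 2 L^{2}$ ($r{\left(L \right)} = \left(L^{2} + L^{2}\right) + 25 = 2 L^{2} + 25 = 25 + 2 L^{2}$)
$r{\left(-84 \right)} \left(-42\right) = \left(25 + 2 \left(-84\right)^{2}\right) \left(-42\right) = \left(25 + 2 \cdot 7056\right) \left(-42\right) = \left(25 + 14112\right) \left(-42\right) = 14137 \left(-42\right) = -593754$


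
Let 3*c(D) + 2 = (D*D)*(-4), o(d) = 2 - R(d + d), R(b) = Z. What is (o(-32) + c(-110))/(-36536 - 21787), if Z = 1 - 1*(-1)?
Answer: 5378/19441 ≈ 0.27663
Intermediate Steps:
Z = 2 (Z = 1 + 1 = 2)
R(b) = 2
o(d) = 0 (o(d) = 2 - 1*2 = 2 - 2 = 0)
c(D) = -⅔ - 4*D²/3 (c(D) = -⅔ + ((D*D)*(-4))/3 = -⅔ + (D²*(-4))/3 = -⅔ + (-4*D²)/3 = -⅔ - 4*D²/3)
(o(-32) + c(-110))/(-36536 - 21787) = (0 + (-⅔ - 4/3*(-110)²))/(-36536 - 21787) = (0 + (-⅔ - 4/3*12100))/(-58323) = (0 + (-⅔ - 48400/3))*(-1/58323) = (0 - 16134)*(-1/58323) = -16134*(-1/58323) = 5378/19441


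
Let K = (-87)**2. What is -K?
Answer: -7569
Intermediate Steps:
K = 7569
-K = -1*7569 = -7569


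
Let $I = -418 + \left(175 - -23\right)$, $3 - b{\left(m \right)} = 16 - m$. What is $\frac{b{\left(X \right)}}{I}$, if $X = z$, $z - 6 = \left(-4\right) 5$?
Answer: $\frac{27}{220} \approx 0.12273$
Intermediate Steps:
$z = -14$ ($z = 6 - 20 = -14$)
$X = -14$
$b{\left(m \right)} = -13 + m$ ($b{\left(m \right)} = 3 - \left(16 - m\right) = 3 + \left(-16 + m\right) = -13 + m$)
$I = -220$ ($I = -418 + \left(175 + 23\right) = -418 + 198 = -220$)
$\frac{b{\left(X \right)}}{I} = \frac{-13 - 14}{-220} = \left(-27\right) \left(- \frac{1}{220}\right) = \frac{27}{220}$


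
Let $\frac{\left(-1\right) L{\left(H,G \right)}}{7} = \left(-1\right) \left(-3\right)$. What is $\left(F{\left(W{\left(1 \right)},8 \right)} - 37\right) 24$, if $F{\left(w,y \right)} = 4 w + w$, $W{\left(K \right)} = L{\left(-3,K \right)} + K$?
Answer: $-3288$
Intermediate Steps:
$L{\left(H,G \right)} = -21$ ($L{\left(H,G \right)} = - 7 \left(\left(-1\right) \left(-3\right)\right) = \left(-7\right) 3 = -21$)
$W{\left(K \right)} = -21 + K$
$F{\left(w,y \right)} = 5 w$
$\left(F{\left(W{\left(1 \right)},8 \right)} - 37\right) 24 = \left(5 \left(-21 + 1\right) - 37\right) 24 = \left(5 \left(-20\right) - 37\right) 24 = \left(-100 - 37\right) 24 = \left(-137\right) 24 = -3288$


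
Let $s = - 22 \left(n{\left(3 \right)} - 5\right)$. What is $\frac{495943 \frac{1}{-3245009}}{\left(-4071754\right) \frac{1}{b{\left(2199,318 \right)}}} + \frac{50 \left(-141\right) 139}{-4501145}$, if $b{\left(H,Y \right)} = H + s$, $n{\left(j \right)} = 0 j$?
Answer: $\frac{2590622914253914763}{11894616287355454994} \approx 0.2178$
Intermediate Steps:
$n{\left(j \right)} = 0$
$s = 110$ ($s = - 22 \left(0 - 5\right) = \left(-22\right) \left(-5\right) = 110$)
$b{\left(H,Y \right)} = 110 + H$ ($b{\left(H,Y \right)} = H + 110 = 110 + H$)
$\frac{495943 \frac{1}{-3245009}}{\left(-4071754\right) \frac{1}{b{\left(2199,318 \right)}}} + \frac{50 \left(-141\right) 139}{-4501145} = \frac{495943 \frac{1}{-3245009}}{\left(-4071754\right) \frac{1}{110 + 2199}} + \frac{50 \left(-141\right) 139}{-4501145} = \frac{495943 \left(- \frac{1}{3245009}\right)}{\left(-4071754\right) \frac{1}{2309}} + \left(-7050\right) 139 \left(- \frac{1}{4501145}\right) = - \frac{495943}{3245009 \left(\left(-4071754\right) \frac{1}{2309}\right)} - - \frac{195990}{900229} = - \frac{495943}{3245009 \left(- \frac{4071754}{2309}\right)} + \frac{195990}{900229} = \left(- \frac{495943}{3245009}\right) \left(- \frac{2309}{4071754}\right) + \frac{195990}{900229} = \frac{1145132387}{13212878375786} + \frac{195990}{900229} = \frac{2590622914253914763}{11894616287355454994}$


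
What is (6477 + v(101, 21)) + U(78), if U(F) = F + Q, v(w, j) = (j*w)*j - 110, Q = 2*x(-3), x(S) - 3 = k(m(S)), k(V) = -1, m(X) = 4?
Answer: 50990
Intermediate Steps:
x(S) = 2 (x(S) = 3 - 1 = 2)
Q = 4 (Q = 2*2 = 4)
v(w, j) = -110 + w*j² (v(w, j) = w*j² - 110 = -110 + w*j²)
U(F) = 4 + F (U(F) = F + 4 = 4 + F)
(6477 + v(101, 21)) + U(78) = (6477 + (-110 + 101*21²)) + (4 + 78) = (6477 + (-110 + 101*441)) + 82 = (6477 + (-110 + 44541)) + 82 = (6477 + 44431) + 82 = 50908 + 82 = 50990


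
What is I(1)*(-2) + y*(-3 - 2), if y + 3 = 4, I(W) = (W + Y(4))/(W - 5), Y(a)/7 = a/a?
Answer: -1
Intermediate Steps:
Y(a) = 7 (Y(a) = 7*(a/a) = 7*1 = 7)
I(W) = (7 + W)/(-5 + W) (I(W) = (W + 7)/(W - 5) = (7 + W)/(-5 + W))
y = 1 (y = -3 + 4 = 1)
I(1)*(-2) + y*(-3 - 2) = ((7 + 1)/(-5 + 1))*(-2) + 1*(-3 - 2) = (8/(-4))*(-2) + 1*(-5) = -1/4*8*(-2) - 5 = -2*(-2) - 5 = 4 - 5 = -1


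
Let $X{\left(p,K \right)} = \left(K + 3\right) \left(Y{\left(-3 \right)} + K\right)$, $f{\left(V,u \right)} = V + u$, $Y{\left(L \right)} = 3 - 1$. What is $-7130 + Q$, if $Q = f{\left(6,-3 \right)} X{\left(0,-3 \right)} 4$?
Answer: $-7130$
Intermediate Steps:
$Y{\left(L \right)} = 2$ ($Y{\left(L \right)} = 3 - 1 = 2$)
$X{\left(p,K \right)} = \left(2 + K\right) \left(3 + K\right)$ ($X{\left(p,K \right)} = \left(K + 3\right) \left(2 + K\right) = \left(3 + K\right) \left(2 + K\right) = \left(2 + K\right) \left(3 + K\right)$)
$Q = 0$ ($Q = \left(6 - 3\right) \left(6 + \left(-3\right)^{2} + 5 \left(-3\right)\right) 4 = 3 \left(6 + 9 - 15\right) 4 = 3 \cdot 0 \cdot 4 = 0 \cdot 4 = 0$)
$-7130 + Q = -7130 + 0 = -7130$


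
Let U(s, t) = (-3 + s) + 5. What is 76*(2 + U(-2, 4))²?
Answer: 304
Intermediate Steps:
U(s, t) = 2 + s
76*(2 + U(-2, 4))² = 76*(2 + (2 - 2))² = 76*(2 + 0)² = 76*2² = 76*4 = 304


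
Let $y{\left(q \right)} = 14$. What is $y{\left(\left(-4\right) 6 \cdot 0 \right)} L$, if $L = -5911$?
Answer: $-82754$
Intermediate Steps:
$y{\left(\left(-4\right) 6 \cdot 0 \right)} L = 14 \left(-5911\right) = -82754$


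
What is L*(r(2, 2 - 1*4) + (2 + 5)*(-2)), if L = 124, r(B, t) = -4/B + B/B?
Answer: -1860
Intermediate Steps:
r(B, t) = 1 - 4/B (r(B, t) = -4/B + 1 = 1 - 4/B)
L*(r(2, 2 - 1*4) + (2 + 5)*(-2)) = 124*((-4 + 2)/2 + (2 + 5)*(-2)) = 124*((½)*(-2) + 7*(-2)) = 124*(-1 - 14) = 124*(-15) = -1860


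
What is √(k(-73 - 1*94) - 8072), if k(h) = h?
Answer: I*√8239 ≈ 90.769*I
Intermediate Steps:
√(k(-73 - 1*94) - 8072) = √((-73 - 1*94) - 8072) = √((-73 - 94) - 8072) = √(-167 - 8072) = √(-8239) = I*√8239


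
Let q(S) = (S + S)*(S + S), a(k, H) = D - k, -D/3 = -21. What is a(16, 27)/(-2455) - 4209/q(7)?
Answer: -10342307/481180 ≈ -21.494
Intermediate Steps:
D = 63 (D = -3*(-21) = 63)
a(k, H) = 63 - k
q(S) = 4*S² (q(S) = (2*S)*(2*S) = 4*S²)
a(16, 27)/(-2455) - 4209/q(7) = (63 - 1*16)/(-2455) - 4209/(4*7²) = (63 - 16)*(-1/2455) - 4209/(4*49) = 47*(-1/2455) - 4209/196 = -47/2455 - 4209*1/196 = -47/2455 - 4209/196 = -10342307/481180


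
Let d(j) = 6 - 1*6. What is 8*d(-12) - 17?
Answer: -17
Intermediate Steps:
d(j) = 0 (d(j) = 6 - 6 = 0)
8*d(-12) - 17 = 8*0 - 17 = 0 - 17 = -17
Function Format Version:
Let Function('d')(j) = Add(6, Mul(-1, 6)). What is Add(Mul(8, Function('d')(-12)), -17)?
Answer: -17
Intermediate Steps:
Function('d')(j) = 0 (Function('d')(j) = Add(6, -6) = 0)
Add(Mul(8, Function('d')(-12)), -17) = Add(Mul(8, 0), -17) = Add(0, -17) = -17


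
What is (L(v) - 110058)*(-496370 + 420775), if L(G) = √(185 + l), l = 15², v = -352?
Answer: 8319834510 - 75595*√410 ≈ 8.3183e+9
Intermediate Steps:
l = 225
L(G) = √410 (L(G) = √(185 + 225) = √410)
(L(v) - 110058)*(-496370 + 420775) = (√410 - 110058)*(-496370 + 420775) = (-110058 + √410)*(-75595) = 8319834510 - 75595*√410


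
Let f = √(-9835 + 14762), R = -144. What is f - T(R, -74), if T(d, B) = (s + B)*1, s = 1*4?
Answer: 70 + √4927 ≈ 140.19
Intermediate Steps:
s = 4
T(d, B) = 4 + B (T(d, B) = (4 + B)*1 = 4 + B)
f = √4927 ≈ 70.193
f - T(R, -74) = √4927 - (4 - 74) = √4927 - 1*(-70) = √4927 + 70 = 70 + √4927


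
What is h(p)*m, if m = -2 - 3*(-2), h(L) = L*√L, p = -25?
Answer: -500*I ≈ -500.0*I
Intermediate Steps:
h(L) = L^(3/2)
m = 4 (m = -2 + 6 = 4)
h(p)*m = (-25)^(3/2)*4 = -125*I*4 = -500*I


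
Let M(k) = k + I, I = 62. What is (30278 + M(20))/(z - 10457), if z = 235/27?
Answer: -102465/35263 ≈ -2.9057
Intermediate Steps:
z = 235/27 (z = (1/27)*235 = 235/27 ≈ 8.7037)
M(k) = 62 + k (M(k) = k + 62 = 62 + k)
(30278 + M(20))/(z - 10457) = (30278 + (62 + 20))/(235/27 - 10457) = (30278 + 82)/(-282104/27) = 30360*(-27/282104) = -102465/35263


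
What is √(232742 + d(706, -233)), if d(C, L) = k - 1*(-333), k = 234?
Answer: √233309 ≈ 483.02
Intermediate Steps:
d(C, L) = 567 (d(C, L) = 234 - 1*(-333) = 234 + 333 = 567)
√(232742 + d(706, -233)) = √(232742 + 567) = √233309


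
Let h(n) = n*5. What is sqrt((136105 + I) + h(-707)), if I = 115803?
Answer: 3*sqrt(27597) ≈ 498.37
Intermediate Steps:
h(n) = 5*n
sqrt((136105 + I) + h(-707)) = sqrt((136105 + 115803) + 5*(-707)) = sqrt(251908 - 3535) = sqrt(248373) = 3*sqrt(27597)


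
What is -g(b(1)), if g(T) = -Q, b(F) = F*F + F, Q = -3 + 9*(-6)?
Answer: -57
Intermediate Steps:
Q = -57 (Q = -3 - 54 = -57)
b(F) = F + F² (b(F) = F² + F = F + F²)
g(T) = 57 (g(T) = -1*(-57) = 57)
-g(b(1)) = -1*57 = -57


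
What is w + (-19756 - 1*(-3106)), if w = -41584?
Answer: -58234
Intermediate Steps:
w + (-19756 - 1*(-3106)) = -41584 + (-19756 - 1*(-3106)) = -41584 + (-19756 + 3106) = -41584 - 16650 = -58234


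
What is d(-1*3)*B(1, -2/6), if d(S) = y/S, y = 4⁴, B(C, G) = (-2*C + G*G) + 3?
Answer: -2560/27 ≈ -94.815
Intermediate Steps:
B(C, G) = 3 + G² - 2*C (B(C, G) = (-2*C + G²) + 3 = (G² - 2*C) + 3 = 3 + G² - 2*C)
y = 256
d(S) = 256/S
d(-1*3)*B(1, -2/6) = (256/((-1*3)))*(3 + (-2/6)² - 2*1) = (256/(-3))*(3 + (-2*⅙)² - 2) = (256*(-⅓))*(3 + (-⅓)² - 2) = -256*(3 + ⅑ - 2)/3 = -256/3*10/9 = -2560/27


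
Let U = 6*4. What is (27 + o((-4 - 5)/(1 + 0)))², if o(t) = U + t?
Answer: 1764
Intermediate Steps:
U = 24
o(t) = 24 + t
(27 + o((-4 - 5)/(1 + 0)))² = (27 + (24 + (-4 - 5)/(1 + 0)))² = (27 + (24 - 9/1))² = (27 + (24 - 9*1))² = (27 + (24 - 9))² = (27 + 15)² = 42² = 1764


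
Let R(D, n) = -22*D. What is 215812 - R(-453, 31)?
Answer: 205846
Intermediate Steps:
215812 - R(-453, 31) = 215812 - (-22)*(-453) = 215812 - 1*9966 = 215812 - 9966 = 205846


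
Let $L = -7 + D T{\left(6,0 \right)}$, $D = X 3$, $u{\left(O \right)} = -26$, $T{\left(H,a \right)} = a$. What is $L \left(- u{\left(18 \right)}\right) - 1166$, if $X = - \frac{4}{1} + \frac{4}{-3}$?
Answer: $-1348$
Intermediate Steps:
$X = - \frac{16}{3}$ ($X = \left(-4\right) 1 + 4 \left(- \frac{1}{3}\right) = -4 - \frac{4}{3} = - \frac{16}{3} \approx -5.3333$)
$D = -16$ ($D = \left(- \frac{16}{3}\right) 3 = -16$)
$L = -7$ ($L = -7 - 0 = -7 + 0 = -7$)
$L \left(- u{\left(18 \right)}\right) - 1166 = - 7 \left(\left(-1\right) \left(-26\right)\right) - 1166 = \left(-7\right) 26 - 1166 = -182 - 1166 = -1348$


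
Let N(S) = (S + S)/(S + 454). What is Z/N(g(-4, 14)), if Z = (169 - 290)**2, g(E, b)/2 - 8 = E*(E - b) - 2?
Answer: 4465505/156 ≈ 28625.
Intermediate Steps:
g(E, b) = 12 + 2*E*(E - b) (g(E, b) = 16 + 2*(E*(E - b) - 2) = 16 + 2*(-2 + E*(E - b)) = 16 + (-4 + 2*E*(E - b)) = 12 + 2*E*(E - b))
Z = 14641 (Z = (-121)**2 = 14641)
N(S) = 2*S/(454 + S) (N(S) = (2*S)/(454 + S) = 2*S/(454 + S))
Z/N(g(-4, 14)) = 14641/((2*(12 + 2*(-4)**2 - 2*(-4)*14)/(454 + (12 + 2*(-4)**2 - 2*(-4)*14)))) = 14641/((2*(12 + 2*16 + 112)/(454 + (12 + 2*16 + 112)))) = 14641/((2*(12 + 32 + 112)/(454 + (12 + 32 + 112)))) = 14641/((2*156/(454 + 156))) = 14641/((2*156/610)) = 14641/((2*156*(1/610))) = 14641/(156/305) = 14641*(305/156) = 4465505/156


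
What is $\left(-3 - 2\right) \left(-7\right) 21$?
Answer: $735$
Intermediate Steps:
$\left(-3 - 2\right) \left(-7\right) 21 = \left(-5\right) \left(-7\right) 21 = 35 \cdot 21 = 735$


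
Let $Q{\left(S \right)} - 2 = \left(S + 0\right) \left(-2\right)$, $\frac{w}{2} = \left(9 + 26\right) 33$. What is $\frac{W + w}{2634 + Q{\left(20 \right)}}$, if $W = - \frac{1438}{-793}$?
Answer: $\frac{458317}{514657} \approx 0.89053$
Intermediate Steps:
$w = 2310$ ($w = 2 \left(9 + 26\right) 33 = 2 \cdot 35 \cdot 33 = 2 \cdot 1155 = 2310$)
$Q{\left(S \right)} = 2 - 2 S$ ($Q{\left(S \right)} = 2 + \left(S + 0\right) \left(-2\right) = 2 + S \left(-2\right) = 2 - 2 S$)
$W = \frac{1438}{793}$ ($W = \left(-1438\right) \left(- \frac{1}{793}\right) = \frac{1438}{793} \approx 1.8134$)
$\frac{W + w}{2634 + Q{\left(20 \right)}} = \frac{\frac{1438}{793} + 2310}{2634 + \left(2 - 40\right)} = \frac{1833268}{793 \left(2634 + \left(2 - 40\right)\right)} = \frac{1833268}{793 \left(2634 - 38\right)} = \frac{1833268}{793 \cdot 2596} = \frac{1833268}{793} \cdot \frac{1}{2596} = \frac{458317}{514657}$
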